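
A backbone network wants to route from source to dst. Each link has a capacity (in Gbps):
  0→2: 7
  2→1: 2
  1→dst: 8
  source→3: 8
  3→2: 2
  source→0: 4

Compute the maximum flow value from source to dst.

Augment source→0→2→1→dst: bottleneck 2. Total 2.
No augmenting path remains in the residual graph.

2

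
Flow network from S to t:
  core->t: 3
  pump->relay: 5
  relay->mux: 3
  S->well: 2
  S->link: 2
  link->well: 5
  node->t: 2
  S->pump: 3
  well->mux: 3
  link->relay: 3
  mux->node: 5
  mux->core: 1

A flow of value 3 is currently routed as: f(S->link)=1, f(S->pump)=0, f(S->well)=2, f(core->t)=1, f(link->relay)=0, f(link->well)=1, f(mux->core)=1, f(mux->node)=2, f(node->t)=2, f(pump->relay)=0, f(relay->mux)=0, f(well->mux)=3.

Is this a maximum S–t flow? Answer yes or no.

Yes

Residual reachable from S: {S, link, mux, node, pump, relay, well}; t is not reachable.
Saturated cut: mux->core, node->t with total capacity 3 = current flow value. Flow is maximum.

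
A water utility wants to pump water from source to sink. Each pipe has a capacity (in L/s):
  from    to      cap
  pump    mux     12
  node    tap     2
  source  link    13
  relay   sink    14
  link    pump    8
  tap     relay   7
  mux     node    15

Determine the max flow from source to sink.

Augment source→link→pump→mux→node→tap→relay→sink: bottleneck 2. Total 2.
No augmenting path remains in the residual graph.

2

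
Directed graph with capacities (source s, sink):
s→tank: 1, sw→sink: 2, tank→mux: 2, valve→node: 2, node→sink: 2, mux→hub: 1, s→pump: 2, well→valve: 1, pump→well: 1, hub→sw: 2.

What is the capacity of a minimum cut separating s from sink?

Max flow = 2 (via 2 augmenting paths).
In the residual at optimum, the set reachable from s is {pump, s}.
Cut edges: pump→well (cap 1), s→tank (cap 1). Sum = 2.

2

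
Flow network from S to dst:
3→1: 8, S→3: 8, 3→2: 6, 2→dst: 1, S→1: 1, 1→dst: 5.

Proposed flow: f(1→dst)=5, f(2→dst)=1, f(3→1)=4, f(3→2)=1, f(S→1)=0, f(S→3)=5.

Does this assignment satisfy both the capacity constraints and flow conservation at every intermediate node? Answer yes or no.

Conservation fails at 1: inflow 4 ≠ outflow 5.

No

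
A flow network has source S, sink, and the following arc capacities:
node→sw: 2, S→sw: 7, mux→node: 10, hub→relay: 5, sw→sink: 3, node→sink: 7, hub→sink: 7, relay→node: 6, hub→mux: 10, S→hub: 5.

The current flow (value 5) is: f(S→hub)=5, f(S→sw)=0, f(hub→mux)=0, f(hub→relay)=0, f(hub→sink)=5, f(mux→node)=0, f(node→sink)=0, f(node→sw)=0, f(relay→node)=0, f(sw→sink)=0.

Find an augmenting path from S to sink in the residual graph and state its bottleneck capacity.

S→sw→sink, bottleneck 3

Residual along S→sw→sink: S→sw: 7, sw→sink: 3.
Bottleneck = min = 3.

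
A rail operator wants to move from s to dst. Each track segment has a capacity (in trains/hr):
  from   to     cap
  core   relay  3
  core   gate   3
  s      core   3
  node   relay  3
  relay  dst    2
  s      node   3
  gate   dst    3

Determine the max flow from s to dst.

5

Augment s->core->gate->dst: bottleneck 3. Total 3.
Augment s->node->relay->dst: bottleneck 2. Total 5.
No augmenting path remains in the residual graph.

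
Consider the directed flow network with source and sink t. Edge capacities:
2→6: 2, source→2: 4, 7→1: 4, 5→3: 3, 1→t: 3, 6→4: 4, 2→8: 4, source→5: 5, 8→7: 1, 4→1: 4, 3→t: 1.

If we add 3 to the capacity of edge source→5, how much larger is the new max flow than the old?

0

Original max flow = 4.
Edge source→5 does not cross the min cut (source side {2, 3, 5, 8, source}), so extra capacity there cannot help.
New max flow = 4. Increase = 0.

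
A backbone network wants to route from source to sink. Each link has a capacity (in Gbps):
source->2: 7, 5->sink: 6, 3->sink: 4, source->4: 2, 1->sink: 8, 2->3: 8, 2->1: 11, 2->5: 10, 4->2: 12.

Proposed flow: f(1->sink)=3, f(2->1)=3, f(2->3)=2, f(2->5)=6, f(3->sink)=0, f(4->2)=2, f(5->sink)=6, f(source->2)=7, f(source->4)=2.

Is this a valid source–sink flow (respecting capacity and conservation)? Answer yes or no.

Conservation fails at 2: inflow 9 ≠ outflow 11.

No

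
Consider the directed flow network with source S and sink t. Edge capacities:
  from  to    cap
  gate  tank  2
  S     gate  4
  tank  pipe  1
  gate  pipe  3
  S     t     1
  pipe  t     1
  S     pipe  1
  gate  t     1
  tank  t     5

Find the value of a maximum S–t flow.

5

Augment S→t: bottleneck 1. Total 1.
Augment S→gate→t: bottleneck 1. Total 2.
Augment S→pipe→t: bottleneck 1. Total 3.
Augment S→gate→tank→t: bottleneck 2. Total 5.
No augmenting path remains in the residual graph.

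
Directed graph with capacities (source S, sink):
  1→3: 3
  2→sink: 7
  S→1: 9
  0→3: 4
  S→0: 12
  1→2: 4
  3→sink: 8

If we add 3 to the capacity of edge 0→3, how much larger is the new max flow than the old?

1

Original max flow = 11.
After raising cap(0→3), augmenting paths through that edge carry 1 more unit.
New max flow = 12. Increase = 1.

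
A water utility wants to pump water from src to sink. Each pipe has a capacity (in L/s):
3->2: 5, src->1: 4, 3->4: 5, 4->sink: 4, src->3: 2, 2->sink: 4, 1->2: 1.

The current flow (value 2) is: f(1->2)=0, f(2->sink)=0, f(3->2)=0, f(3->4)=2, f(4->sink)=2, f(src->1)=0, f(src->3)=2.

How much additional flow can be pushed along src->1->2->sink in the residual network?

Residual capacities along the path: src->1: 4, 1->2: 1, 2->sink: 4.
Minimum is 1.

1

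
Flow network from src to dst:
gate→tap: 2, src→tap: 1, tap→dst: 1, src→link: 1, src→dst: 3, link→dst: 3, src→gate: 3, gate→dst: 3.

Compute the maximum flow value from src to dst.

8

Augment src→dst: bottleneck 3. Total 3.
Augment src→gate→dst: bottleneck 3. Total 6.
Augment src→link→dst: bottleneck 1. Total 7.
Augment src→tap→dst: bottleneck 1. Total 8.
No augmenting path remains in the residual graph.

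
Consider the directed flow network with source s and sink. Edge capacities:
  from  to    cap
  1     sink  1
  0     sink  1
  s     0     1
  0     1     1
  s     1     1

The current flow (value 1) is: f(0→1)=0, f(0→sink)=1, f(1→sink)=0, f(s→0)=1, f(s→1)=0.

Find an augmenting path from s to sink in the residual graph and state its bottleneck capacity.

s→1→sink, bottleneck 1

Residual along s→1→sink: s→1: 1, 1→sink: 1.
Bottleneck = min = 1.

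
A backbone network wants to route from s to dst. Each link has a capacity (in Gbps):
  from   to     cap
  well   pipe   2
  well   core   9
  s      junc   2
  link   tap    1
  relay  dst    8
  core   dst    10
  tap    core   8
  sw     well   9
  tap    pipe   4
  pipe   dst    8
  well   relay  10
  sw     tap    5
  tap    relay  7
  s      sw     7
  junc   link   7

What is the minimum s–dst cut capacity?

Max flow = 8 (via 3 augmenting paths).
In the residual at optimum, the set reachable from s is {junc, link, s}.
Cut edges: s->sw (cap 7), link->tap (cap 1). Sum = 8.

8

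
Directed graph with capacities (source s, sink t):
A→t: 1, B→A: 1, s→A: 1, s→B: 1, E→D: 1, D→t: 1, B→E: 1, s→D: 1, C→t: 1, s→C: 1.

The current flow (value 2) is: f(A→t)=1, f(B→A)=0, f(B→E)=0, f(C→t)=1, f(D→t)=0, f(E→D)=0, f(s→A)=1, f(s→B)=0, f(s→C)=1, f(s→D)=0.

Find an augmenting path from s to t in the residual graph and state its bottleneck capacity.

Residual along s→D→t: s→D: 1, D→t: 1.
Bottleneck = min = 1.

s→D→t, bottleneck 1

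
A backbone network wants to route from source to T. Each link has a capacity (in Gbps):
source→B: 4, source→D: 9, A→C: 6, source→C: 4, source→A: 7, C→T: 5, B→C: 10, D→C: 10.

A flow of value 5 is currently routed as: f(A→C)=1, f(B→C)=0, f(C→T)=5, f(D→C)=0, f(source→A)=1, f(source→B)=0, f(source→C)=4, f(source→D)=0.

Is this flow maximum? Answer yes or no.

Residual reachable from source: {A, B, C, D, source}; T is not reachable.
Saturated cut: C→T with total capacity 5 = current flow value. Flow is maximum.

Yes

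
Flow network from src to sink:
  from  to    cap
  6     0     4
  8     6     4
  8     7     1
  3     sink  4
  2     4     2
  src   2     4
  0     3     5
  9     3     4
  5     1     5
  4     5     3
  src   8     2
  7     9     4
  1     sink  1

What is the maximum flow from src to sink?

Augment src→8→6→0→3→sink: bottleneck 2. Total 2.
Augment src→2→4→5→1→sink: bottleneck 1. Total 3.
No augmenting path remains in the residual graph.

3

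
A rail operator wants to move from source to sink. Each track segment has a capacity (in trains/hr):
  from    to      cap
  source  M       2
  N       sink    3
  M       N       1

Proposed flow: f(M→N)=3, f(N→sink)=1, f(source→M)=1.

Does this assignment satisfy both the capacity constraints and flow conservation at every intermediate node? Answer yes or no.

Capacity violated on M→N: flow 3 > capacity 1.

No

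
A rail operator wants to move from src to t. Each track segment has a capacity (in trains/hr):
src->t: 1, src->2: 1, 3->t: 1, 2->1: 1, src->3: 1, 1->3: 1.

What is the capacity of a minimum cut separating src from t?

2

Max flow = 2 (via 2 augmenting paths).
In the residual at optimum, the set reachable from src is {1, 2, 3, src}.
Cut edges: src->t (cap 1), 3->t (cap 1). Sum = 2.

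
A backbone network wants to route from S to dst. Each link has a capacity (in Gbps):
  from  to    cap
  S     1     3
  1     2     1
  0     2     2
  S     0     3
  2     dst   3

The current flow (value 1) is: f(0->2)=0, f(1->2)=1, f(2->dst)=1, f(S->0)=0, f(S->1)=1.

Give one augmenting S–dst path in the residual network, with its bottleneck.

Residual along S->0->2->dst: S->0: 3, 0->2: 2, 2->dst: 2.
Bottleneck = min = 2.

S->0->2->dst, bottleneck 2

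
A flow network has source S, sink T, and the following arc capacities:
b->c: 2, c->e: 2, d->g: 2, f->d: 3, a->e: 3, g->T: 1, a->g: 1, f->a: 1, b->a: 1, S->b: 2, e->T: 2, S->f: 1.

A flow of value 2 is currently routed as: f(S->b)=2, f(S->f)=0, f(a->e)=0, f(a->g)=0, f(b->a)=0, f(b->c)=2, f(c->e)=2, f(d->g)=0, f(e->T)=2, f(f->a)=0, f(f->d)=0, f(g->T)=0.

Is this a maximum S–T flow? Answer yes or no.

No

Residual path S->f->a->g->T has bottleneck 1 > 0.
Pushing 1 along it raises the flow to 3, so the given flow is not maximum.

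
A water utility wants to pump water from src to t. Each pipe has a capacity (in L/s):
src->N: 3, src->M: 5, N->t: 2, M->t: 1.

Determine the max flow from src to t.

3

Augment src->N->t: bottleneck 2. Total 2.
Augment src->M->t: bottleneck 1. Total 3.
No augmenting path remains in the residual graph.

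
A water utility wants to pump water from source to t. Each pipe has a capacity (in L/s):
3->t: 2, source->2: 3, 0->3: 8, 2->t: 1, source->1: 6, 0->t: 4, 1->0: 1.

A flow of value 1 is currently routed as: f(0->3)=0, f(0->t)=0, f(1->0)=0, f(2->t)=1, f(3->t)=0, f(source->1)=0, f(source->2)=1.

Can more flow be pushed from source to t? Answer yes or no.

Residual path source->1->0->t has bottleneck 1 > 0.
Pushing 1 along it raises the flow to 2, so the given flow is not maximum.

Yes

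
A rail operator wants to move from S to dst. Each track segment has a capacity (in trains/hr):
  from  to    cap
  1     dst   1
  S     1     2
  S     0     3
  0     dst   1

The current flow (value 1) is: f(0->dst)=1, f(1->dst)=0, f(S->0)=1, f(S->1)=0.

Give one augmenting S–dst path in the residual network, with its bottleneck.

Residual along S->1->dst: S->1: 2, 1->dst: 1.
Bottleneck = min = 1.

S->1->dst, bottleneck 1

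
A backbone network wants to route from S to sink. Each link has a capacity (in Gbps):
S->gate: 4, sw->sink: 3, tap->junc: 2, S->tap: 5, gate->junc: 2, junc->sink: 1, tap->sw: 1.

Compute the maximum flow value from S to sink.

2

Augment S->gate->junc->sink: bottleneck 1. Total 1.
Augment S->tap->sw->sink: bottleneck 1. Total 2.
No augmenting path remains in the residual graph.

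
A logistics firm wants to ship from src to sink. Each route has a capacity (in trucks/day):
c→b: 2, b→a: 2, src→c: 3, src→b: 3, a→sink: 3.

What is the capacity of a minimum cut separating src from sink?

2

Max flow = 2 (via 1 augmenting path).
In the residual at optimum, the set reachable from src is {b, c, src}.
Cut edges: b→a (cap 2). Sum = 2.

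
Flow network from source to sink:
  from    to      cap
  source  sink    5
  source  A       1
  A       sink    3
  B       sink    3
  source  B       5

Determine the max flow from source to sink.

9

Augment source->sink: bottleneck 5. Total 5.
Augment source->A->sink: bottleneck 1. Total 6.
Augment source->B->sink: bottleneck 3. Total 9.
No augmenting path remains in the residual graph.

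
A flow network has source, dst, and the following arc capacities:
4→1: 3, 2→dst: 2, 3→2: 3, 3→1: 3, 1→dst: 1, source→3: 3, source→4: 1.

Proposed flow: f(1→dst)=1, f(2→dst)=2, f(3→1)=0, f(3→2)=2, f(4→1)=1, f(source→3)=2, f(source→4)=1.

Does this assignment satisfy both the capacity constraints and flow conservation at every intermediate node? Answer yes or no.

Yes

Every edge has 0 ≤ f(e) ≤ cap(e).
At each intermediate node, inflow equals outflow.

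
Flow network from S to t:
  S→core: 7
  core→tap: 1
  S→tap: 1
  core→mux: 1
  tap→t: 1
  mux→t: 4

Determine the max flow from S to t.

Augment S→tap→t: bottleneck 1. Total 1.
Augment S→core→mux→t: bottleneck 1. Total 2.
No augmenting path remains in the residual graph.

2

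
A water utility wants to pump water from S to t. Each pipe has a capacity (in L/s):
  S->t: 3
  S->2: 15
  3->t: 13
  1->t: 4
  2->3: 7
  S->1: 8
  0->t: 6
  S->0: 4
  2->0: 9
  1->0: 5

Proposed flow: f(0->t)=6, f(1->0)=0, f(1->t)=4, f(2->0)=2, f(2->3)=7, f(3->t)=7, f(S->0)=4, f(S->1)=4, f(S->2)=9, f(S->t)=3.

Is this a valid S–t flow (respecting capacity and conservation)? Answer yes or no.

Every edge has 0 ≤ f(e) ≤ cap(e).
At each intermediate node, inflow equals outflow.

Yes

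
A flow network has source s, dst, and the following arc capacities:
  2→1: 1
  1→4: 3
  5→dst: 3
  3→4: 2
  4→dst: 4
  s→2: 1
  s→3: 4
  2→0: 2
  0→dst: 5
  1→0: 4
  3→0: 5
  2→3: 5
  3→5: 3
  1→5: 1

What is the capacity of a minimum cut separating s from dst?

5

Max flow = 5 (via 2 augmenting paths).
In the residual at optimum, the set reachable from s is {s}.
Cut edges: s→2 (cap 1), s→3 (cap 4). Sum = 5.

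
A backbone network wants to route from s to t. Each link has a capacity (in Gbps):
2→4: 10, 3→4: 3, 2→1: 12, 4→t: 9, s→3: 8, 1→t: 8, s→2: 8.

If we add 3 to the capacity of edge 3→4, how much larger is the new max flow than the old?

3

Original max flow = 11.
After raising cap(3→4), augmenting paths through that edge carry 3 more units.
New max flow = 14. Increase = 3.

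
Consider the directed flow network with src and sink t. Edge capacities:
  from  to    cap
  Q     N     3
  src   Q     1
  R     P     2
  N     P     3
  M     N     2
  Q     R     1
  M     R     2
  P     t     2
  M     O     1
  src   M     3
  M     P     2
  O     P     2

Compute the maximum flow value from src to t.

2

Augment src->M->P->t: bottleneck 2. Total 2.
No augmenting path remains in the residual graph.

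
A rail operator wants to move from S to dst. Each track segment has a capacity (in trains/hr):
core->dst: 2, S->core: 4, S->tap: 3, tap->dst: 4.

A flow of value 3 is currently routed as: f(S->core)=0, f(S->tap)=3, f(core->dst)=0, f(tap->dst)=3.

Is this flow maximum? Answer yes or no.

Residual path S->core->dst has bottleneck 2 > 0.
Pushing 2 along it raises the flow to 5, so the given flow is not maximum.

No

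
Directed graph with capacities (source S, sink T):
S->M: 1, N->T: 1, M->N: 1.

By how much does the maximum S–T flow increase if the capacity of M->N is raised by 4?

0

Original max flow = 1.
Edge M->N does not cross the min cut (source side {S}), so extra capacity there cannot help.
New max flow = 1. Increase = 0.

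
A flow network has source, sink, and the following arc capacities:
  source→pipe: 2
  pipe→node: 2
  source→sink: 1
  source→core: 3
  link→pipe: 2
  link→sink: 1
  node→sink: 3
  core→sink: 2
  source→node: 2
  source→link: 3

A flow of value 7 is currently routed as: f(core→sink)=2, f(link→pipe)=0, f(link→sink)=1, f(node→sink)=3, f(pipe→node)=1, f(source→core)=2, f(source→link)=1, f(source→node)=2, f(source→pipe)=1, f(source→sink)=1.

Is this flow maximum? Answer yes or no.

Yes

Residual reachable from source: {core, link, node, pipe, source}; sink is not reachable.
Saturated cut: source→sink, link→sink, node→sink, core→sink with total capacity 7 = current flow value. Flow is maximum.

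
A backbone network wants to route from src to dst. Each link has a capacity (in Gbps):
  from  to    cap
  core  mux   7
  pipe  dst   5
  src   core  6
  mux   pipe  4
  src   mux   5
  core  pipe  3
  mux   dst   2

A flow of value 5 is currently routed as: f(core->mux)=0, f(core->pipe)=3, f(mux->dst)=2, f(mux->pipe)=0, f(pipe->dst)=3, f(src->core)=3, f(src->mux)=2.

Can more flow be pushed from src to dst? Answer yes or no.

Residual path src->mux->pipe->dst has bottleneck 2 > 0.
Pushing 2 along it raises the flow to 7, so the given flow is not maximum.

Yes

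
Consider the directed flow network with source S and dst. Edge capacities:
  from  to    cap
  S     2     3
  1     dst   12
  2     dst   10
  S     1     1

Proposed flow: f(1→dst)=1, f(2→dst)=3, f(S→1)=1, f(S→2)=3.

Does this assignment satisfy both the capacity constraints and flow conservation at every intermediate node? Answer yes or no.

Every edge has 0 ≤ f(e) ≤ cap(e).
At each intermediate node, inflow equals outflow.

Yes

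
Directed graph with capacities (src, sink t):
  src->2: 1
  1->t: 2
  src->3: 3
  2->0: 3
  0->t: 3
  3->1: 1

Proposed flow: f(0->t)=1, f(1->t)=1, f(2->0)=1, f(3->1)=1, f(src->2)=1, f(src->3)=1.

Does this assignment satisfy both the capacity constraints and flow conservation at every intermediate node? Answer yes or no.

Every edge has 0 ≤ f(e) ≤ cap(e).
At each intermediate node, inflow equals outflow.

Yes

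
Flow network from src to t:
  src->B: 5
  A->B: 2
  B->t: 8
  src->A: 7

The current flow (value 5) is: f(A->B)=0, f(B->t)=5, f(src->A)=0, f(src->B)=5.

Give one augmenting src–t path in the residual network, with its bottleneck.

Residual along src->A->B->t: src->A: 7, A->B: 2, B->t: 3.
Bottleneck = min = 2.

src->A->B->t, bottleneck 2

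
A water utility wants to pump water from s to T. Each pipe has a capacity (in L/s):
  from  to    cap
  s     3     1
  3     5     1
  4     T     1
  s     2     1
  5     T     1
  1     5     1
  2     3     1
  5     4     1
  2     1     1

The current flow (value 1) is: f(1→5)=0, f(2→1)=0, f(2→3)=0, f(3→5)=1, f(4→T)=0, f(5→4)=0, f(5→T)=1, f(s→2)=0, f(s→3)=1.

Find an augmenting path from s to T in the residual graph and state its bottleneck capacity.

s→2→1→5→4→T, bottleneck 1

Residual along s→2→1→5→4→T: s→2: 1, 2→1: 1, 1→5: 1, 5→4: 1, 4→T: 1.
Bottleneck = min = 1.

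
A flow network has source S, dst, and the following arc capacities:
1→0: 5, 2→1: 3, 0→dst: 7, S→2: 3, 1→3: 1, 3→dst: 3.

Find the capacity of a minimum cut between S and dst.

Max flow = 3 (via 1 augmenting path).
In the residual at optimum, the set reachable from S is {S}.
Cut edges: S→2 (cap 3). Sum = 3.

3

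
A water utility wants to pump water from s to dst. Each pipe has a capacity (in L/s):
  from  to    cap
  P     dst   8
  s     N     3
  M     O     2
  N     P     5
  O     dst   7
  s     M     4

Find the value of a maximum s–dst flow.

5

Augment s→N→P→dst: bottleneck 3. Total 3.
Augment s→M→O→dst: bottleneck 2. Total 5.
No augmenting path remains in the residual graph.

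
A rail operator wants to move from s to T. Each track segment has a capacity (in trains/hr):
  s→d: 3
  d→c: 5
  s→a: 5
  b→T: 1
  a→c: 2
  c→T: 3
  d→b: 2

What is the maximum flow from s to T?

4

Augment s→a→c→T: bottleneck 2. Total 2.
Augment s→d→c→T: bottleneck 1. Total 3.
Augment s→d→b→T: bottleneck 1. Total 4.
No augmenting path remains in the residual graph.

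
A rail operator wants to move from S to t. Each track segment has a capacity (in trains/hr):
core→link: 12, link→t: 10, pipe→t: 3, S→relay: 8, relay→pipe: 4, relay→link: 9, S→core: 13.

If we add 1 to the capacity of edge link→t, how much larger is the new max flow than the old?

1

Original max flow = 13.
After raising cap(link→t), augmenting paths through that edge carry 1 more unit.
New max flow = 14. Increase = 1.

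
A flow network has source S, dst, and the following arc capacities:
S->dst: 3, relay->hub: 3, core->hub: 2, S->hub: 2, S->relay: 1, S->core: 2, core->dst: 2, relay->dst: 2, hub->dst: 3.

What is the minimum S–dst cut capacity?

8

Max flow = 8 (via 4 augmenting paths).
In the residual at optimum, the set reachable from S is {S}.
Cut edges: S->core (cap 2), S->relay (cap 1), S->hub (cap 2), S->dst (cap 3). Sum = 8.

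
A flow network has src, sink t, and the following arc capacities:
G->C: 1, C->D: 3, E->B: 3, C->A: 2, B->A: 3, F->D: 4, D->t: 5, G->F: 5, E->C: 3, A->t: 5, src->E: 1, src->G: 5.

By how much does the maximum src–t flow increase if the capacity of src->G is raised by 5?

0

Original max flow = 6.
Even with extra capacity on src->G, another cut of capacity 6 remains binding.
New max flow = 6. Increase = 0.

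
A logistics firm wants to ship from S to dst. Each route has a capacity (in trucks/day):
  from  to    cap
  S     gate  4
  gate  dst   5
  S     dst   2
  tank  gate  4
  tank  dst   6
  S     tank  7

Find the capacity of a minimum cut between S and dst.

13

Max flow = 13 (via 4 augmenting paths).
In the residual at optimum, the set reachable from S is {S}.
Cut edges: S→tank (cap 7), S→gate (cap 4), S→dst (cap 2). Sum = 13.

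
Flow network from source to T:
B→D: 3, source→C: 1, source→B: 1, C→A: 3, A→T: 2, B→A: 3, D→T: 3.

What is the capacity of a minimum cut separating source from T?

Max flow = 2 (via 2 augmenting paths).
In the residual at optimum, the set reachable from source is {source}.
Cut edges: source→B (cap 1), source→C (cap 1). Sum = 2.

2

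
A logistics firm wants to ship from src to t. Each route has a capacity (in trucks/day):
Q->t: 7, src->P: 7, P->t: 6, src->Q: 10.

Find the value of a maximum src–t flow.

Augment src->Q->t: bottleneck 7. Total 7.
Augment src->P->t: bottleneck 6. Total 13.
No augmenting path remains in the residual graph.

13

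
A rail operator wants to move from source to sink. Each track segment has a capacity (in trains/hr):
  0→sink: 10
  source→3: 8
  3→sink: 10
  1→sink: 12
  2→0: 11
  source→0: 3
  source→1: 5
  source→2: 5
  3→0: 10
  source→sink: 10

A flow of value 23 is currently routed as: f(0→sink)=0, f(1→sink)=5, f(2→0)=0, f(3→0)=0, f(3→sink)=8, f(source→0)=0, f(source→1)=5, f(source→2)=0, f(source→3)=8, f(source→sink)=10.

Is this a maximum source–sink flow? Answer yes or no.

Residual path source→0→sink has bottleneck 3 > 0.
Pushing 3 along it raises the flow to 26, so the given flow is not maximum.

No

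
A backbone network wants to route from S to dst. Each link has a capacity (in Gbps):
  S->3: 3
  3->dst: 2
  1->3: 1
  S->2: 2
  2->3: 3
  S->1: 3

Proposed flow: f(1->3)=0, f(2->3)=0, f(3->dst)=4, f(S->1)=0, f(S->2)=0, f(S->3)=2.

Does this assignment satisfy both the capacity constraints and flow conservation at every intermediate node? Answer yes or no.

Capacity violated on 3->dst: flow 4 > capacity 2.

No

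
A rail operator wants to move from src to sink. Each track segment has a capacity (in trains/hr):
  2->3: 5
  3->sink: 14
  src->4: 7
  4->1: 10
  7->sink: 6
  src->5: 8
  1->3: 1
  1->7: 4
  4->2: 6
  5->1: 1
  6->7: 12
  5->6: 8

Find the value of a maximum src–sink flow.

12

Augment src->5->6->7->sink: bottleneck 6. Total 6.
Augment src->5->1->3->sink: bottleneck 1. Total 7.
Augment src->4->2->3->sink: bottleneck 5. Total 12.
No augmenting path remains in the residual graph.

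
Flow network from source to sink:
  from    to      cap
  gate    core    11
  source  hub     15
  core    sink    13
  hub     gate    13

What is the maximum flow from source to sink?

Augment source→hub→gate→core→sink: bottleneck 11. Total 11.
No augmenting path remains in the residual graph.

11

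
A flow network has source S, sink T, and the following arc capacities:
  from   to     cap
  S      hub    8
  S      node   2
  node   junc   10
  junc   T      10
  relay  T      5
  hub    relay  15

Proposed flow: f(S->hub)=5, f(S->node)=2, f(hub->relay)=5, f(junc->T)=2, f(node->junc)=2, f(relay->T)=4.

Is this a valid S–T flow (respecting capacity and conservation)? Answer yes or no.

No

Conservation fails at relay: inflow 5 ≠ outflow 4.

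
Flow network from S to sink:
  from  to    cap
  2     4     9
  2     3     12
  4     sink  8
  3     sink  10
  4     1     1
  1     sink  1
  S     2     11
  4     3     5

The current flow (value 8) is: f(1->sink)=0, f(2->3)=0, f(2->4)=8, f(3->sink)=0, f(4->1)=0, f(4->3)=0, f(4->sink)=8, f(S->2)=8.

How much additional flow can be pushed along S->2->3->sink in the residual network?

3

Residual capacities along the path: S->2: 3, 2->3: 12, 3->sink: 10.
Minimum is 3.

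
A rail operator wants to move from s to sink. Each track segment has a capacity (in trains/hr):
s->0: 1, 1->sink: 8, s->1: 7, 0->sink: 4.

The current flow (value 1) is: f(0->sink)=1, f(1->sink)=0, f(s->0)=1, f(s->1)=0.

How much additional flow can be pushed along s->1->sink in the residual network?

7

Residual capacities along the path: s->1: 7, 1->sink: 8.
Minimum is 7.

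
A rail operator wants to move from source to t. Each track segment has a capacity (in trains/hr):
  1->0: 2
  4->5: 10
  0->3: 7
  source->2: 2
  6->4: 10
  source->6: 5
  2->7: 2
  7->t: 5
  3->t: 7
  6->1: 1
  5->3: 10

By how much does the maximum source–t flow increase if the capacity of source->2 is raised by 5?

Original max flow = 7.
Even with extra capacity on source->2, another cut of capacity 7 remains binding.
New max flow = 7. Increase = 0.

0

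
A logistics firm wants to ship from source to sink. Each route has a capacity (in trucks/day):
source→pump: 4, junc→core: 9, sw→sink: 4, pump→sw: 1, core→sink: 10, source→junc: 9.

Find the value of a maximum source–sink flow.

10

Augment source→junc→core→sink: bottleneck 9. Total 9.
Augment source→pump→sw→sink: bottleneck 1. Total 10.
No augmenting path remains in the residual graph.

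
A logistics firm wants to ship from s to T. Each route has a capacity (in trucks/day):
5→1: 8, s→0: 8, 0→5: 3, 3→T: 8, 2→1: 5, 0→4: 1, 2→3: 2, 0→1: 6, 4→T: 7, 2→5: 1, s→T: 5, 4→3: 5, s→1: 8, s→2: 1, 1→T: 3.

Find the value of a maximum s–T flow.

10

Augment s→T: bottleneck 5. Total 5.
Augment s→1→T: bottleneck 3. Total 8.
Augment s→2→3→T: bottleneck 1. Total 9.
Augment s→0→4→T: bottleneck 1. Total 10.
No augmenting path remains in the residual graph.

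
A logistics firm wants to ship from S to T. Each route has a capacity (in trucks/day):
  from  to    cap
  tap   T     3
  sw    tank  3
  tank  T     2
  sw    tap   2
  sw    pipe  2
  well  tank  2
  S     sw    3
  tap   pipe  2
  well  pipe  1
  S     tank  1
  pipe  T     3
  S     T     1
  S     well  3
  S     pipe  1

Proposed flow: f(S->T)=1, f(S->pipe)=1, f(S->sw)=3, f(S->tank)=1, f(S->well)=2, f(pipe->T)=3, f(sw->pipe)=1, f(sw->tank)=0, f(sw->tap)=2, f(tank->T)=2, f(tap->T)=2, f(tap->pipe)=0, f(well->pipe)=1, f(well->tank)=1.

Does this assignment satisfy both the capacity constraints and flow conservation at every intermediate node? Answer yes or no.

Every edge has 0 ≤ f(e) ≤ cap(e).
At each intermediate node, inflow equals outflow.

Yes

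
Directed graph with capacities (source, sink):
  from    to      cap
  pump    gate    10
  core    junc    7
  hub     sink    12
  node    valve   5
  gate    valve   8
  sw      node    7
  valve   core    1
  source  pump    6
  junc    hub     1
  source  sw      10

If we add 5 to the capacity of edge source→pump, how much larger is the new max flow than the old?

0

Original max flow = 1.
Edge source→pump does not cross the min cut (source side {gate, node, pump, source, sw, valve}), so extra capacity there cannot help.
New max flow = 1. Increase = 0.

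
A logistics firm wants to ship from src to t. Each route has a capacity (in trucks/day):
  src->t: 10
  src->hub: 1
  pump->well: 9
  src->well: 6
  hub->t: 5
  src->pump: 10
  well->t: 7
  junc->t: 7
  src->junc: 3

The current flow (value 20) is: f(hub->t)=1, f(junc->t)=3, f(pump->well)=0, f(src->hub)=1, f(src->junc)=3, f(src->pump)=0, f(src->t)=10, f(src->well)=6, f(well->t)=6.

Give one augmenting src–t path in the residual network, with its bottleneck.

src->pump->well->t, bottleneck 1

Residual along src->pump->well->t: src->pump: 10, pump->well: 9, well->t: 1.
Bottleneck = min = 1.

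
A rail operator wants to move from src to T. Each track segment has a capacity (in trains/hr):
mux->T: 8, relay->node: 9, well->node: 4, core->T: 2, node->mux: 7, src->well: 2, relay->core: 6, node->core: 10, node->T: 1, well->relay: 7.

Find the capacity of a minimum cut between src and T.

Max flow = 2 (via 2 augmenting paths).
In the residual at optimum, the set reachable from src is {src}.
Cut edges: src->well (cap 2). Sum = 2.

2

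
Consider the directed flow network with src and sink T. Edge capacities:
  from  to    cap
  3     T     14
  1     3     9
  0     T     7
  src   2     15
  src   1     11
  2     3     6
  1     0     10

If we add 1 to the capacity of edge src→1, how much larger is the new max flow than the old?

1

Original max flow = 17.
After raising cap(src→1), augmenting paths through that edge carry 1 more unit.
New max flow = 18. Increase = 1.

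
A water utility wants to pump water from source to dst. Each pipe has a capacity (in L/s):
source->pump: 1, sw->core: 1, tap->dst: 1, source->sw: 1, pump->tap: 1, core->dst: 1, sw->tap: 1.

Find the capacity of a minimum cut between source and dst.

2

Max flow = 2 (via 2 augmenting paths).
In the residual at optimum, the set reachable from source is {source}.
Cut edges: source->pump (cap 1), source->sw (cap 1). Sum = 2.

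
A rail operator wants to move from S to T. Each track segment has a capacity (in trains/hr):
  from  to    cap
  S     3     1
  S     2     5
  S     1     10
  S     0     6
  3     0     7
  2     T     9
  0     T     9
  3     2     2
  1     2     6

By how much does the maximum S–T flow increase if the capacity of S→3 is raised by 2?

Original max flow = 16.
After raising cap(S→3), augmenting paths through that edge carry 2 more units.
New max flow = 18. Increase = 2.

2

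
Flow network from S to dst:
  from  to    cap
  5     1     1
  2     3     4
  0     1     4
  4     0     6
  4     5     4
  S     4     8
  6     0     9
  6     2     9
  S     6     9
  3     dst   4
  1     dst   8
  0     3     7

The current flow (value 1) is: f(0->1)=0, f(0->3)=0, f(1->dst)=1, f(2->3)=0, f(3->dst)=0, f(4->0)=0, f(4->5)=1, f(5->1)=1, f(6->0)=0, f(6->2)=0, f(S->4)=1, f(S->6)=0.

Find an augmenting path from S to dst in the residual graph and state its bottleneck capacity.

Residual along S->4->0->1->dst: S->4: 7, 4->0: 6, 0->1: 4, 1->dst: 7.
Bottleneck = min = 4.

S->4->0->1->dst, bottleneck 4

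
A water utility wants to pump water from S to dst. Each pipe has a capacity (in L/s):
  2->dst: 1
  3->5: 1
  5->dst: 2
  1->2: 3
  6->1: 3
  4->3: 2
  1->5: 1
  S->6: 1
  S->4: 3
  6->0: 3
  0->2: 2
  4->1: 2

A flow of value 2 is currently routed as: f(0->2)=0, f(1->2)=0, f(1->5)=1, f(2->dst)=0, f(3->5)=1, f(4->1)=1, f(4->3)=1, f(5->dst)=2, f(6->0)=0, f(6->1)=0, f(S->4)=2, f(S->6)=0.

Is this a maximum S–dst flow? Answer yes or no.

No

Residual path S->4->1->2->dst has bottleneck 1 > 0.
Pushing 1 along it raises the flow to 3, so the given flow is not maximum.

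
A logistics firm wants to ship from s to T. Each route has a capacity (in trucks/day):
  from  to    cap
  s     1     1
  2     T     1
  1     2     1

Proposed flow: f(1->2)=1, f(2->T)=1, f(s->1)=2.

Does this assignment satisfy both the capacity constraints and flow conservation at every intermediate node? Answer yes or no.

No

Capacity violated on s->1: flow 2 > capacity 1.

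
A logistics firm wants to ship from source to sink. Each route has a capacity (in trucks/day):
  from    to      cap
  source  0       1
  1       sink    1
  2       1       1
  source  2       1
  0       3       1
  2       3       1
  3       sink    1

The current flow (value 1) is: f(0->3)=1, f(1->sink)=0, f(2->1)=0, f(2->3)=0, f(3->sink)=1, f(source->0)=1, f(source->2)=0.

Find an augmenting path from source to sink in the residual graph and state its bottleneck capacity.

source->2->1->sink, bottleneck 1

Residual along source->2->1->sink: source->2: 1, 2->1: 1, 1->sink: 1.
Bottleneck = min = 1.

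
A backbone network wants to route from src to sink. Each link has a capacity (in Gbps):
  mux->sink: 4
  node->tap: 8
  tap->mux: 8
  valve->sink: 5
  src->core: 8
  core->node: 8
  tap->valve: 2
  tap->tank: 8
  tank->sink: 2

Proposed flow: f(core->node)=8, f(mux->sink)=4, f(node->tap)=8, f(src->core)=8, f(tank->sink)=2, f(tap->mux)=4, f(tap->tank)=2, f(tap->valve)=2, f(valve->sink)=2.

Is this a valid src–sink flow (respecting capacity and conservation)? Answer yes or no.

Yes

Every edge has 0 ≤ f(e) ≤ cap(e).
At each intermediate node, inflow equals outflow.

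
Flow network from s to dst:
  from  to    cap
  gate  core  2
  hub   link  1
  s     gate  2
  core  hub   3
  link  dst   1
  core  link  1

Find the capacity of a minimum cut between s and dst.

1

Max flow = 1 (via 1 augmenting path).
In the residual at optimum, the set reachable from s is {core, gate, hub, link, s}.
Cut edges: link->dst (cap 1). Sum = 1.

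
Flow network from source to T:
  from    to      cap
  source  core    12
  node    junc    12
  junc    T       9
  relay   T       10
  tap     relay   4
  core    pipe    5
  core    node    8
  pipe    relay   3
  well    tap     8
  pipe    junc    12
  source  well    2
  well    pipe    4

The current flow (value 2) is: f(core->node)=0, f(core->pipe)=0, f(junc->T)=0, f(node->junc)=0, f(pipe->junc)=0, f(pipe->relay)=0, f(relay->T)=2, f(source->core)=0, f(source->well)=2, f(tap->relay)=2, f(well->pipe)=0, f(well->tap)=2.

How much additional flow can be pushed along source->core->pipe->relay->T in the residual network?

3

Residual capacities along the path: source->core: 12, core->pipe: 5, pipe->relay: 3, relay->T: 8.
Minimum is 3.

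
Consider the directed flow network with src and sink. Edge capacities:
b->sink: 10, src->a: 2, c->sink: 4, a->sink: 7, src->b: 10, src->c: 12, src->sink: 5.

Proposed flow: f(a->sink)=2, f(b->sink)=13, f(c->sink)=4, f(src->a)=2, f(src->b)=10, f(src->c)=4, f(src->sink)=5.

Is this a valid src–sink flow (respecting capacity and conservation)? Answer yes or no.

No

Capacity violated on b->sink: flow 13 > capacity 10.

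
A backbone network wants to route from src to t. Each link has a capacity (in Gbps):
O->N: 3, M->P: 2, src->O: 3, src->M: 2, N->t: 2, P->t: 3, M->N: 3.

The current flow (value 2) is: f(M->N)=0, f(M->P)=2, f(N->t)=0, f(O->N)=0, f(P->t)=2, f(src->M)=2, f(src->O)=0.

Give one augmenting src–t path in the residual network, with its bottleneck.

src->O->N->t, bottleneck 2

Residual along src->O->N->t: src->O: 3, O->N: 3, N->t: 2.
Bottleneck = min = 2.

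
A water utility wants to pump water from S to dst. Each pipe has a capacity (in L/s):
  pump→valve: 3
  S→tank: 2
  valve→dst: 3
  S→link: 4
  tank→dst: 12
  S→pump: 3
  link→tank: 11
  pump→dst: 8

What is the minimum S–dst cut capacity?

9

Max flow = 9 (via 3 augmenting paths).
In the residual at optimum, the set reachable from S is {S}.
Cut edges: S→link (cap 4), S→pump (cap 3), S→tank (cap 2). Sum = 9.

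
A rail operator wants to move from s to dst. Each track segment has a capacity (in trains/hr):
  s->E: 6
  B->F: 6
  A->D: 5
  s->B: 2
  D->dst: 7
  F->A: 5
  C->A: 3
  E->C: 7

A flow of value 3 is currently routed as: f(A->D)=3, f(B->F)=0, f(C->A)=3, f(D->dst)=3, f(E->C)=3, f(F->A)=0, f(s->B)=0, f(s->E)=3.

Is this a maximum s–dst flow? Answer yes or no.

No

Residual path s->B->F->A->D->dst has bottleneck 2 > 0.
Pushing 2 along it raises the flow to 5, so the given flow is not maximum.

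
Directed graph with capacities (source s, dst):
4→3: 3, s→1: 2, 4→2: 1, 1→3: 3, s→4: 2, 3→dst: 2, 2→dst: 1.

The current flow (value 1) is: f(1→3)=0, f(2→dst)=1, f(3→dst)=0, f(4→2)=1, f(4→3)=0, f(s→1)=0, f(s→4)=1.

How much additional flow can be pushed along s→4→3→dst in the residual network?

1

Residual capacities along the path: s→4: 1, 4→3: 3, 3→dst: 2.
Minimum is 1.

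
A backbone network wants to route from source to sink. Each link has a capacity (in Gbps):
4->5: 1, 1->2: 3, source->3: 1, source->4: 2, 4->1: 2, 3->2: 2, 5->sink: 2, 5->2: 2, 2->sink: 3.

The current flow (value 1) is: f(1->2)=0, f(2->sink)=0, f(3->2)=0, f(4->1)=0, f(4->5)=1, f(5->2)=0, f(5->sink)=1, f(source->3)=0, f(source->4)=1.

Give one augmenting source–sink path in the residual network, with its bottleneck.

Residual along source->3->2->sink: source->3: 1, 3->2: 2, 2->sink: 3.
Bottleneck = min = 1.

source->3->2->sink, bottleneck 1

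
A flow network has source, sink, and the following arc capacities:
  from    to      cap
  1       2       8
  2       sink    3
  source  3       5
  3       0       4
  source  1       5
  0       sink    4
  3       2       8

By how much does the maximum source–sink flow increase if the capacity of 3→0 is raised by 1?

Original max flow = 7.
Even with extra capacity on 3→0, another cut of capacity 7 remains binding.
New max flow = 7. Increase = 0.

0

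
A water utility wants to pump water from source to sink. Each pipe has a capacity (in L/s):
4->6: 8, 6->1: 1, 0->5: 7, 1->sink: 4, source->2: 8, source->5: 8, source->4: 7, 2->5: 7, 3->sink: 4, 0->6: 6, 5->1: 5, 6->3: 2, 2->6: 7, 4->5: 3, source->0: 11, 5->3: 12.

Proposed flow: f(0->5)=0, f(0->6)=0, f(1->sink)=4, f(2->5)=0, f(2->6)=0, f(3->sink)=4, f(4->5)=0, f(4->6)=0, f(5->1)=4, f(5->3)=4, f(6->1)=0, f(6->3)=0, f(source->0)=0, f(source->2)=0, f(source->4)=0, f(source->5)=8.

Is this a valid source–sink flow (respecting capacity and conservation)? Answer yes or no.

Yes

Every edge has 0 ≤ f(e) ≤ cap(e).
At each intermediate node, inflow equals outflow.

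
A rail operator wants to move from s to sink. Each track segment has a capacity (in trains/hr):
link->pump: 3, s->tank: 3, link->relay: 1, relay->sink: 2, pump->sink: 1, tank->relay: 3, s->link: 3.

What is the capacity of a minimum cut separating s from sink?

Max flow = 3 (via 3 augmenting paths).
In the residual at optimum, the set reachable from s is {link, pump, relay, s, tank}.
Cut edges: pump->sink (cap 1), relay->sink (cap 2). Sum = 3.

3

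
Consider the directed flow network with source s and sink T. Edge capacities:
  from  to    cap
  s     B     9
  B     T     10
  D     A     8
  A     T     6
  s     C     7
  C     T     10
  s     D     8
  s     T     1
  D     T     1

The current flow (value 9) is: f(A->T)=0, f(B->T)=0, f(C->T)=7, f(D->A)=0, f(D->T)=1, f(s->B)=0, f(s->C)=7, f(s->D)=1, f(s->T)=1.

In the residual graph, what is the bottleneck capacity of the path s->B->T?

9

Residual capacities along the path: s->B: 9, B->T: 10.
Minimum is 9.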